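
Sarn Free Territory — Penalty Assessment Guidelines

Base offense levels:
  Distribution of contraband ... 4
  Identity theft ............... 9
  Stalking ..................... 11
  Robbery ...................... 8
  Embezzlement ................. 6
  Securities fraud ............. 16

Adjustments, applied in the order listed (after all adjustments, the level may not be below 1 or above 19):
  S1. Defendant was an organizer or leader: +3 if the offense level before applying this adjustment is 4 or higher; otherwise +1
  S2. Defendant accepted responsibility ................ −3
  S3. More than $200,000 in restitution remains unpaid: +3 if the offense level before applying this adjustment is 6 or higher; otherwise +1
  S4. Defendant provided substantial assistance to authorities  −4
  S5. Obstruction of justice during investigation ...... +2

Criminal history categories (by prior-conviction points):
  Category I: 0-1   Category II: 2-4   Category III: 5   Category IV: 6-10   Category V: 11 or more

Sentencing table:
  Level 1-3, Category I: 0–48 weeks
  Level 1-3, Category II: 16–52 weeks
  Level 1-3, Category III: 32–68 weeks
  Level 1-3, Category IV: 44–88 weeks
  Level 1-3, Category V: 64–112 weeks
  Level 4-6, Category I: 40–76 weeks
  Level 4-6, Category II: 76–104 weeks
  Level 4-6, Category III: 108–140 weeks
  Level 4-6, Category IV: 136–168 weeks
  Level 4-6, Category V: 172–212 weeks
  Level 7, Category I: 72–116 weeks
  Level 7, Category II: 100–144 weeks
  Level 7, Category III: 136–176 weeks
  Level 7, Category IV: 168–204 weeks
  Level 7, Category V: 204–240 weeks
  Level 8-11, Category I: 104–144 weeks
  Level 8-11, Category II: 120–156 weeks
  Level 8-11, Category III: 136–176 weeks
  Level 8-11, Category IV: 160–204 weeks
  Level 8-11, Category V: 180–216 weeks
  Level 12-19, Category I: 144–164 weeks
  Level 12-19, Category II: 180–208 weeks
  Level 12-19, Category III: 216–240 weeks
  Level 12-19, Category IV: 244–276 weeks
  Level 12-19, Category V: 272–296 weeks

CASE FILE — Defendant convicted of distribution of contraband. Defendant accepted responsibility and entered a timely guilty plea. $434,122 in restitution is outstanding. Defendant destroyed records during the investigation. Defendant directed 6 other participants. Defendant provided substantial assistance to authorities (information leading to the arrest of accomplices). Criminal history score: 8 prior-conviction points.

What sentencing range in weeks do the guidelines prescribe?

Base offense level for distribution of contraband: 4.
S1 applies (level before this adjustment is 4 ≥ 4, so +3): 4 + 3 = 7.
S2 applies: 7 − 3 = 4.
S3 applies (level before this adjustment is 4 < 6, so +1): 4 + 1 = 5.
S4 applies: 5 − 4 = 1.
S5 applies: 1 + 2 = 3.
Final offense level: 3.
Criminal history: 8 prior points → Category IV (6-10).
Level 3 falls in the 1-3 band.
Grid: Level 1-3 × Category IV = 44-88 weeks.

44-88 weeks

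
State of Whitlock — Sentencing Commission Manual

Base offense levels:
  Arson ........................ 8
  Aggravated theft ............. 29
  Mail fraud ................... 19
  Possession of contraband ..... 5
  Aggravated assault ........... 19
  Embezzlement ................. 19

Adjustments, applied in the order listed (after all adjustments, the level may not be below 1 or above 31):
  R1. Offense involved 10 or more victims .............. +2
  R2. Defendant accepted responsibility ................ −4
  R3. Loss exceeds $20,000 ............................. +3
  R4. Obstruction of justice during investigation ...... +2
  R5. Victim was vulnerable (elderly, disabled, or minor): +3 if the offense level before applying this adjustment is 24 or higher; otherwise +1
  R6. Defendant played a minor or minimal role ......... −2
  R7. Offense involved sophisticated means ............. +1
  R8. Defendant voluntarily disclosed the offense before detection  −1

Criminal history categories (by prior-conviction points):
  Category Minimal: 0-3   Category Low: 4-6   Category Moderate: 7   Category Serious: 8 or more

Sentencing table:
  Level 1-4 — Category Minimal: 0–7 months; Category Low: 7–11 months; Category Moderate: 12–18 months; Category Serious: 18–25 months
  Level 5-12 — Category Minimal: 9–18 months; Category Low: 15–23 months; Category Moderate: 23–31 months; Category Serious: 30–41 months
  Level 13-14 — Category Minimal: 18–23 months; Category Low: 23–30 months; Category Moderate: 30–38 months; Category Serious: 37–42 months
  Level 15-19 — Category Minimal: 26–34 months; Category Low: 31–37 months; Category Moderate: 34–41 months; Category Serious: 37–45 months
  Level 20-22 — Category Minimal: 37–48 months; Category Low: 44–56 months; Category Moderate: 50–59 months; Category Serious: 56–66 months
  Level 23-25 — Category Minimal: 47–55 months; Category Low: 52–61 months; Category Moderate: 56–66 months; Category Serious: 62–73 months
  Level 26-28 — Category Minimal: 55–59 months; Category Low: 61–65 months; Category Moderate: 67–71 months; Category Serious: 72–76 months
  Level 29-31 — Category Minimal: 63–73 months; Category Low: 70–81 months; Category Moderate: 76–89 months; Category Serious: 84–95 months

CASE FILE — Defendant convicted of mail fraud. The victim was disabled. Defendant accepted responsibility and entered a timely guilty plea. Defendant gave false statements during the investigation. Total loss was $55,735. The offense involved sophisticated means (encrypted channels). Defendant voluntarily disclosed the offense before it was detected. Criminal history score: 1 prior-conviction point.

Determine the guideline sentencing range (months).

Base offense level for mail fraud: 19.
R1 does not apply.
R2 applies: 19 − 4 = 15.
R3 applies: 15 + 3 = 18.
R4 applies: 18 + 2 = 20.
R5 applies (level before this adjustment is 20 < 24, so +1): 20 + 1 = 21.
R7 applies: 21 + 1 = 22.
R8 applies: 22 − 1 = 21.
Final offense level: 21.
Criminal history: 1 prior point → Category Minimal (0-3).
Level 21 falls in the 20-22 band.
Grid: Level 20-22 × Category Minimal = 37-48 months.

37-48 months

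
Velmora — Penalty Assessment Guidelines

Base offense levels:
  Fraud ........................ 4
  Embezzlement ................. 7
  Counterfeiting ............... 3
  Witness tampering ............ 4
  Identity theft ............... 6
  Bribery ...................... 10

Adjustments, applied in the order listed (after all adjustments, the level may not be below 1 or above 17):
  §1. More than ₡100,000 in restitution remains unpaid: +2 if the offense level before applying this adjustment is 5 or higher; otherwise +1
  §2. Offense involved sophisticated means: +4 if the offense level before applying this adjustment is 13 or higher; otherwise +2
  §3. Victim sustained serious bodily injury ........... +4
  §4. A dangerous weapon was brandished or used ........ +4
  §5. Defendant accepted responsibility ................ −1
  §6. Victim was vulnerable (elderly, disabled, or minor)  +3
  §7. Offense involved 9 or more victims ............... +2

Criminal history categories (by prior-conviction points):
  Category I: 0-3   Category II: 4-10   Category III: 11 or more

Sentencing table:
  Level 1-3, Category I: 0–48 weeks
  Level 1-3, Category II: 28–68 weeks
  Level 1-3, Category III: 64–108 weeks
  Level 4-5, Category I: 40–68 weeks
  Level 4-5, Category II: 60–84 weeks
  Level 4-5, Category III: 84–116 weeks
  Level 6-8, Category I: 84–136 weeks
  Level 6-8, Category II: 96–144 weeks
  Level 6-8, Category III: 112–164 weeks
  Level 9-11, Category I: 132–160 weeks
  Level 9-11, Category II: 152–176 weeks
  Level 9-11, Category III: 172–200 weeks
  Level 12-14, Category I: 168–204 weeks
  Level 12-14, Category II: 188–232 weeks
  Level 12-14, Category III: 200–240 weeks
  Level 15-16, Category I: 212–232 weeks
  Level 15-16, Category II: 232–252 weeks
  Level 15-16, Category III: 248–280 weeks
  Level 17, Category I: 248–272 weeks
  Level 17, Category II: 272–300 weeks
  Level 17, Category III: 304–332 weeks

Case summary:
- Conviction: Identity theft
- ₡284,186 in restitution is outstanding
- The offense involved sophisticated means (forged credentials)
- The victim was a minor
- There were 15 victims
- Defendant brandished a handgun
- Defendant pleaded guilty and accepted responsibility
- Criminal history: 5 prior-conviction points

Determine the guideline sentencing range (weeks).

272-300 weeks

Base offense level for identity theft: 6.
§1 applies (level before this adjustment is 6 ≥ 5, so +2): 6 + 2 = 8.
§2 applies (level before this adjustment is 8 < 13, so +2): 8 + 2 = 10.
§4 applies: 10 + 4 = 14.
§5 applies: 14 − 1 = 13.
§6 applies: 13 + 3 = 16.
§7 applies: 16 + 2 = 18.
Level 18 exceeds the maximum of 17; capped at 17.
Final offense level: 17.
Criminal history: 5 prior points → Category II (4-10).
Level 17 falls in the 17 band.
Grid: Level 17 × Category II = 272-300 weeks.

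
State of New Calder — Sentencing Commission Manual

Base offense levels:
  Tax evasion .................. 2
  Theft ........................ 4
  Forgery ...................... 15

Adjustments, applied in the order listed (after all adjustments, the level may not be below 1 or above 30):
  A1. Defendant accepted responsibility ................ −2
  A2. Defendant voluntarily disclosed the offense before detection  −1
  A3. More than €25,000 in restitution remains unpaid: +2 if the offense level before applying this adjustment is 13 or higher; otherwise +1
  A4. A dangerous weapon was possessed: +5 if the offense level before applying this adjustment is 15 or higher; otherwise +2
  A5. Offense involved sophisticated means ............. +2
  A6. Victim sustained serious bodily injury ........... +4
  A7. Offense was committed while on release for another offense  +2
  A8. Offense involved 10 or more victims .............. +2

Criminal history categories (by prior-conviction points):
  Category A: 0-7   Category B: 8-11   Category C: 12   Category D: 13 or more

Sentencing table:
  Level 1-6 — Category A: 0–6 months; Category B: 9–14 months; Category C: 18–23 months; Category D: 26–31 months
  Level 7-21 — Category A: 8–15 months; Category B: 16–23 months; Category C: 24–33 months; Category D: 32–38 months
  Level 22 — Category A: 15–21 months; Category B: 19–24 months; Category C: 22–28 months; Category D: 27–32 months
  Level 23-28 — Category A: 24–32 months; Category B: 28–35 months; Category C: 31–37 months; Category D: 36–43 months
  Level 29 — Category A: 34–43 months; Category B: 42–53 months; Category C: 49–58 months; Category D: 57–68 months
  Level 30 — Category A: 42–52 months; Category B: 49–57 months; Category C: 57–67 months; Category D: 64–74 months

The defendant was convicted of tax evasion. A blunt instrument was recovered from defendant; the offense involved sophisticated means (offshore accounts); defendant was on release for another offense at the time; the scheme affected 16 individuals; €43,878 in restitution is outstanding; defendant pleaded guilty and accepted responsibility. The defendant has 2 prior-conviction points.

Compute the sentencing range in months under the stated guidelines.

Base offense level for tax evasion: 2.
A1 applies: 2 − 2 = 0.
A3 applies (level before this adjustment is 0 < 13, so +1): 0 + 1 = 1.
A4 applies (level before this adjustment is 1 < 15, so +2): 1 + 2 = 3.
A5 applies: 3 + 2 = 5.
A6 does not apply.
A7 applies: 5 + 2 = 7.
A8 applies: 7 + 2 = 9.
Final offense level: 9.
Criminal history: 2 prior points → Category A (0-7).
Level 9 falls in the 7-21 band.
Grid: Level 7-21 × Category A = 8-15 months.

8-15 months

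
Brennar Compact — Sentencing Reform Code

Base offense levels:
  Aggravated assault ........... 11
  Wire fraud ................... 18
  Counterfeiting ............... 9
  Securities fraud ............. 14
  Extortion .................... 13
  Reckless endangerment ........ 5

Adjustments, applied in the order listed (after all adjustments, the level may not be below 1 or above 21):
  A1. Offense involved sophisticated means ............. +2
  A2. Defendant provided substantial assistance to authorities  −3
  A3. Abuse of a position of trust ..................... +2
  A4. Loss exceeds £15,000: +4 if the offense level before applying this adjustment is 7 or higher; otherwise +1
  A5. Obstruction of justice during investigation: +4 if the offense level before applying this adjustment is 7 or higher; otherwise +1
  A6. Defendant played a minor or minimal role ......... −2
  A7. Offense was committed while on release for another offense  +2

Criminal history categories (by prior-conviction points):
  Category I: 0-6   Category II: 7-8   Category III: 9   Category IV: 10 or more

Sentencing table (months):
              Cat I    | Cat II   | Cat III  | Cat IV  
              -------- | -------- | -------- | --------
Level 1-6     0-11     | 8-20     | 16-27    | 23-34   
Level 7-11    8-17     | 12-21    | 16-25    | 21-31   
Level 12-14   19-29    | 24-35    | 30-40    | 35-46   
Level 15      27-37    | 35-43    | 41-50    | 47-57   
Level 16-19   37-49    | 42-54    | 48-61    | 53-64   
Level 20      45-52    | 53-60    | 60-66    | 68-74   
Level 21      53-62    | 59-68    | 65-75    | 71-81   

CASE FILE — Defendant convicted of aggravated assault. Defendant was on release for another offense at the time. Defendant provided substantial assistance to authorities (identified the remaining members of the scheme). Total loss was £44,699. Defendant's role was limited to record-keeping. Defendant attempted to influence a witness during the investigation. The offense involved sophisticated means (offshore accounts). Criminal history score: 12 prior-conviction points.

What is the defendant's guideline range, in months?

Base offense level for aggravated assault: 11.
A1 applies: 11 + 2 = 13.
A2 applies: 13 − 3 = 10.
A4 applies (level before this adjustment is 10 ≥ 7, so +4): 10 + 4 = 14.
A5 applies (level before this adjustment is 14 ≥ 7, so +4): 14 + 4 = 18.
A6 applies: 18 − 2 = 16.
A7 applies: 16 + 2 = 18.
Final offense level: 18.
Criminal history: 12 prior points → Category IV (10+).
Level 18 falls in the 16-19 band.
Grid: Level 16-19 × Category IV = 53-64 months.

53-64 months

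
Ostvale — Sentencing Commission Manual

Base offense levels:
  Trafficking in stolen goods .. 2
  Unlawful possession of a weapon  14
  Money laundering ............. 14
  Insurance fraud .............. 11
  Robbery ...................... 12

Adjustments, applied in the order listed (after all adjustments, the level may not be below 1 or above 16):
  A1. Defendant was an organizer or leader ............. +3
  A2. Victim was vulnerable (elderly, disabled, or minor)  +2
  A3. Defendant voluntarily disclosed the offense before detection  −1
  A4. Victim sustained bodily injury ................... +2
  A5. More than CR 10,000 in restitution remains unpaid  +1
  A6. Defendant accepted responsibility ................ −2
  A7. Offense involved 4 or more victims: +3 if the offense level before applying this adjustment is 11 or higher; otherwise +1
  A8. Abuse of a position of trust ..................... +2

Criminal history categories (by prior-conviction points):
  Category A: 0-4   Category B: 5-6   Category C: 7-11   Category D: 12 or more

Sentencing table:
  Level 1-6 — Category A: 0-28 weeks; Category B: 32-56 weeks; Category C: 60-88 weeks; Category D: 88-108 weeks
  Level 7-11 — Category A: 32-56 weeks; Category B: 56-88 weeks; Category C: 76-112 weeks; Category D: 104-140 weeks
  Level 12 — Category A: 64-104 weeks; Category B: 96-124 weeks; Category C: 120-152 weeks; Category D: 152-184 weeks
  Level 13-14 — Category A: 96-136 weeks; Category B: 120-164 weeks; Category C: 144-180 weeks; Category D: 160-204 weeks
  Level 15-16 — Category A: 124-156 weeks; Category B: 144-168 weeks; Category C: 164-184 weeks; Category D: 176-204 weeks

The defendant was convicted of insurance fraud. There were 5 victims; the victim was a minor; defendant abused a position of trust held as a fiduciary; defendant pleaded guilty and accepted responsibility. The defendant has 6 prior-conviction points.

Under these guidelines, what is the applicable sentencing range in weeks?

144-168 weeks

Base offense level for insurance fraud: 11.
A2 applies: 11 + 2 = 13.
A3 does not apply.
A4 does not apply.
A5 does not apply.
A6 applies: 13 − 2 = 11.
A7 applies (level before this adjustment is 11 ≥ 11, so +3): 11 + 3 = 14.
A8 applies: 14 + 2 = 16.
Final offense level: 16.
Criminal history: 6 prior points → Category B (5-6).
Level 16 falls in the 15-16 band.
Grid: Level 15-16 × Category B = 144-168 weeks.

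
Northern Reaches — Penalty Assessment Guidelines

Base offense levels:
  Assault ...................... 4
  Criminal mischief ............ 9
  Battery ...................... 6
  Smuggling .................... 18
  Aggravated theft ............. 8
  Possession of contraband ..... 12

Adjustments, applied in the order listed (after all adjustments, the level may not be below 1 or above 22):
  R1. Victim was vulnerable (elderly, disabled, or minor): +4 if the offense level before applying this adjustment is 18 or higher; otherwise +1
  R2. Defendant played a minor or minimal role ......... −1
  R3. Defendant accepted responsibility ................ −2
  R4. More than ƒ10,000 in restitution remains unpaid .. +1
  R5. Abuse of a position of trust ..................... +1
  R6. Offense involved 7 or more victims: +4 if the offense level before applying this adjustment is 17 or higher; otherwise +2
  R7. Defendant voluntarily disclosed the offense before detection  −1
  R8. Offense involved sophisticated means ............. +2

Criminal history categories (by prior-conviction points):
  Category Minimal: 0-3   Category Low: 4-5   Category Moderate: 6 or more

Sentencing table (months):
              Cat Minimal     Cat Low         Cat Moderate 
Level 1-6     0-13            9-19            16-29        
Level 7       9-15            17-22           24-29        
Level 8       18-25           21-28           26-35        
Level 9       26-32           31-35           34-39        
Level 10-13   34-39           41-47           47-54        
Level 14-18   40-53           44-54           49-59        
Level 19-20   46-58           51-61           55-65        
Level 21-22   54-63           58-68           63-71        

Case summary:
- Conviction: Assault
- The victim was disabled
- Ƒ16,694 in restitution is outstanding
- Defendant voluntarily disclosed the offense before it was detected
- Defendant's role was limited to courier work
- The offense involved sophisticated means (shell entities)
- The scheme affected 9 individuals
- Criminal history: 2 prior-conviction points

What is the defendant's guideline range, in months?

18-25 months

Base offense level for assault: 4.
R1 applies (level before this adjustment is 4 < 18, so +1): 4 + 1 = 5.
R2 applies: 5 − 1 = 4.
R4 applies: 4 + 1 = 5.
R6 applies (level before this adjustment is 5 < 17, so +2): 5 + 2 = 7.
R7 applies: 7 − 1 = 6.
R8 applies: 6 + 2 = 8.
Final offense level: 8.
Criminal history: 2 prior points → Category Minimal (0-3).
Level 8 falls in the 8 band.
Grid: Level 8 × Category Minimal = 18-25 months.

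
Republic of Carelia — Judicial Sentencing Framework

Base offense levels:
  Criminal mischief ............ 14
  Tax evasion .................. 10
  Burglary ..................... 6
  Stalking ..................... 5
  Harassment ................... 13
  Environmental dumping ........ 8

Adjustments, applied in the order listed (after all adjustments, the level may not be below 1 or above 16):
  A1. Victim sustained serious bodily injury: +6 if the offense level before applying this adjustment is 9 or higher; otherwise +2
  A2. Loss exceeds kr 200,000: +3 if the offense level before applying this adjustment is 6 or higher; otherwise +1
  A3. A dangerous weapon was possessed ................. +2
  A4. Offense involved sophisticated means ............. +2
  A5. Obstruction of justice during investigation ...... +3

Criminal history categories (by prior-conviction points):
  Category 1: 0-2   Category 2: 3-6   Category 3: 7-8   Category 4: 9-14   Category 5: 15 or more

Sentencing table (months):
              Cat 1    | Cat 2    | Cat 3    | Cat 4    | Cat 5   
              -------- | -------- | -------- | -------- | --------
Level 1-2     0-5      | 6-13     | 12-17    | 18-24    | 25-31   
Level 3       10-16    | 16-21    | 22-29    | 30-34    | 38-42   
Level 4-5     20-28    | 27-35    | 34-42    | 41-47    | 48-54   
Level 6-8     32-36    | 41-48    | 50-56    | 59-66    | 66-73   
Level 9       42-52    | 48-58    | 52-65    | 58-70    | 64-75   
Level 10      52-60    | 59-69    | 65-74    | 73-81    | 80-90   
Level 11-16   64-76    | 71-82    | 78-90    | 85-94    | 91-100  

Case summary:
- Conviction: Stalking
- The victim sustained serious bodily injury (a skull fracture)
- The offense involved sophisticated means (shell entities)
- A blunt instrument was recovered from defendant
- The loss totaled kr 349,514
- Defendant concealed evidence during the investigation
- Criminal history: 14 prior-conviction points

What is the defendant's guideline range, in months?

Base offense level for stalking: 5.
A1 applies (level before this adjustment is 5 < 9, so +2): 5 + 2 = 7.
A2 applies (level before this adjustment is 7 ≥ 6, so +3): 7 + 3 = 10.
A3 applies: 10 + 2 = 12.
A4 applies: 12 + 2 = 14.
A5 applies: 14 + 3 = 17.
Level 17 exceeds the maximum of 16; capped at 16.
Final offense level: 16.
Criminal history: 14 prior points → Category 4 (9-14).
Level 16 falls in the 11-16 band.
Grid: Level 11-16 × Category 4 = 85-94 months.

85-94 months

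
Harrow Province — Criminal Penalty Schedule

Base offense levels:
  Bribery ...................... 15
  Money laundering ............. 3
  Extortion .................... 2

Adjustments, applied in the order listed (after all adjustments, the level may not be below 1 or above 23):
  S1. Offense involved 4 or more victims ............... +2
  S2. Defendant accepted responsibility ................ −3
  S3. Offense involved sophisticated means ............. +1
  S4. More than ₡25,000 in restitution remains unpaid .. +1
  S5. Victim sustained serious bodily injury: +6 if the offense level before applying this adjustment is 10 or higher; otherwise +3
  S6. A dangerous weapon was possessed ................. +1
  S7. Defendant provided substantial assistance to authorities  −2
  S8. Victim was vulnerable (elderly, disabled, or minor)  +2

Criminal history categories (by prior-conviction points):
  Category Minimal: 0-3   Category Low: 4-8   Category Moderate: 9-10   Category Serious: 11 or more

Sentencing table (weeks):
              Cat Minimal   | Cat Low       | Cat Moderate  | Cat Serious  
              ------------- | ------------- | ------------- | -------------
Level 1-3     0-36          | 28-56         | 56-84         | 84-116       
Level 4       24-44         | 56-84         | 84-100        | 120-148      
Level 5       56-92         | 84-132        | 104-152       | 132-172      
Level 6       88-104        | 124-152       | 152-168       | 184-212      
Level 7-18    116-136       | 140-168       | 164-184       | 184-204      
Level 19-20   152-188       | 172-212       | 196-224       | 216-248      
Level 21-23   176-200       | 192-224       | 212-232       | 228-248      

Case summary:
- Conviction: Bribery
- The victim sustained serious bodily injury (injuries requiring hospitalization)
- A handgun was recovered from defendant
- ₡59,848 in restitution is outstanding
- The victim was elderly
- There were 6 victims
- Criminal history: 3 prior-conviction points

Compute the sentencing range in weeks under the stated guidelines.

176-200 weeks

Base offense level for bribery: 15.
S1 applies: 15 + 2 = 17.
S3 does not apply.
S4 applies: 17 + 1 = 18.
S5 applies (level before this adjustment is 18 ≥ 10, so +6): 18 + 6 = 24.
S6 applies: 24 + 1 = 25.
S7 does not apply.
S8 applies: 25 + 2 = 27.
Level 27 exceeds the maximum of 23; capped at 23.
Final offense level: 23.
Criminal history: 3 prior points → Category Minimal (0-3).
Level 23 falls in the 21-23 band.
Grid: Level 21-23 × Category Minimal = 176-200 weeks.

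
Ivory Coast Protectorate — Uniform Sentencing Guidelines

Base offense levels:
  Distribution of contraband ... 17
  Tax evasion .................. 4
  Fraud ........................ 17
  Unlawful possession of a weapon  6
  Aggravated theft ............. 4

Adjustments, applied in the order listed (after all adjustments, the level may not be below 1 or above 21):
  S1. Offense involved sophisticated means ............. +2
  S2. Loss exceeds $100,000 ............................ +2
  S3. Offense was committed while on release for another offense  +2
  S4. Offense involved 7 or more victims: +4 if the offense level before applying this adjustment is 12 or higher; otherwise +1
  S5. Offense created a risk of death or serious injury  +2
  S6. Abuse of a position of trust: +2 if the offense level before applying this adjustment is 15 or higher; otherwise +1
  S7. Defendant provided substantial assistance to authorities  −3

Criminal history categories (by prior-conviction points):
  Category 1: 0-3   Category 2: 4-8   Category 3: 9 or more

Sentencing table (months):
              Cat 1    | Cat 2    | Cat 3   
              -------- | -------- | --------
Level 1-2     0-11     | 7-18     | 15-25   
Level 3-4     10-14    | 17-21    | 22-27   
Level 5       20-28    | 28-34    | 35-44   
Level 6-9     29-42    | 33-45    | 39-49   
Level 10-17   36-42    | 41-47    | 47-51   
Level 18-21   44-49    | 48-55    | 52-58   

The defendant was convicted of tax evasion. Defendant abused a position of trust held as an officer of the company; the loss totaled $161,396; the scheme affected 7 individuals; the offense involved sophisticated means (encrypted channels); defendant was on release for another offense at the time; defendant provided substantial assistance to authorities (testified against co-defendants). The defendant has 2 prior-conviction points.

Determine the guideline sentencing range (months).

29-42 months

Base offense level for tax evasion: 4.
S1 applies: 4 + 2 = 6.
S2 applies: 6 + 2 = 8.
S3 applies: 8 + 2 = 10.
S4 applies (level before this adjustment is 10 < 12, so +1): 10 + 1 = 11.
S5 does not apply.
S6 applies (level before this adjustment is 11 < 15, so +1): 11 + 1 = 12.
S7 applies: 12 − 3 = 9.
Final offense level: 9.
Criminal history: 2 prior points → Category 1 (0-3).
Level 9 falls in the 6-9 band.
Grid: Level 6-9 × Category 1 = 29-42 months.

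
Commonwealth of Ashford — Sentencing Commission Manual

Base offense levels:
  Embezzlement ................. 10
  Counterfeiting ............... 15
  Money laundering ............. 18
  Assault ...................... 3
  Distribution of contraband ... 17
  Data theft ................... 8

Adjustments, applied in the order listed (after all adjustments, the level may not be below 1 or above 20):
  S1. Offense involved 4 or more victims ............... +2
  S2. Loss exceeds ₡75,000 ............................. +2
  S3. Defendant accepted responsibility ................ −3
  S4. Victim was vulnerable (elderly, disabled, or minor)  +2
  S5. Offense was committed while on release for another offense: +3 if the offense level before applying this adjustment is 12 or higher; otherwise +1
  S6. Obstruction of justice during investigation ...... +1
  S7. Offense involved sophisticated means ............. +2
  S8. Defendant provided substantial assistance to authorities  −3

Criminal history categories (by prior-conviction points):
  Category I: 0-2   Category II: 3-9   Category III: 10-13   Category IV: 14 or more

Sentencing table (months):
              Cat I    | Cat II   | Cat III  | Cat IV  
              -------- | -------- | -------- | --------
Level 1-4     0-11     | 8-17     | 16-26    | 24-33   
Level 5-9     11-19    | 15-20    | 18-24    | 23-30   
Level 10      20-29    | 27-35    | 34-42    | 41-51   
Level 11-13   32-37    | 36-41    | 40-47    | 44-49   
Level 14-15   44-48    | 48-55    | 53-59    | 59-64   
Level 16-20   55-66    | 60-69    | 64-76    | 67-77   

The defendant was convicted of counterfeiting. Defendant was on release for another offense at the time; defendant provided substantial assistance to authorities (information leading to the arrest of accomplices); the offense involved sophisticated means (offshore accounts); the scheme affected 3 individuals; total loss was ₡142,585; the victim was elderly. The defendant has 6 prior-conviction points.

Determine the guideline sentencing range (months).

60-69 months

Base offense level for counterfeiting: 15.
S2 applies: 15 + 2 = 17.
S3 does not apply.
S4 applies: 17 + 2 = 19.
S5 applies (level before this adjustment is 19 ≥ 12, so +3): 19 + 3 = 22.
S6 does not apply.
S7 applies: 22 + 2 = 24.
S8 applies: 24 − 3 = 21.
Level 21 exceeds the maximum of 20; capped at 20.
Final offense level: 20.
Criminal history: 6 prior points → Category II (3-9).
Level 20 falls in the 16-20 band.
Grid: Level 16-20 × Category II = 60-69 months.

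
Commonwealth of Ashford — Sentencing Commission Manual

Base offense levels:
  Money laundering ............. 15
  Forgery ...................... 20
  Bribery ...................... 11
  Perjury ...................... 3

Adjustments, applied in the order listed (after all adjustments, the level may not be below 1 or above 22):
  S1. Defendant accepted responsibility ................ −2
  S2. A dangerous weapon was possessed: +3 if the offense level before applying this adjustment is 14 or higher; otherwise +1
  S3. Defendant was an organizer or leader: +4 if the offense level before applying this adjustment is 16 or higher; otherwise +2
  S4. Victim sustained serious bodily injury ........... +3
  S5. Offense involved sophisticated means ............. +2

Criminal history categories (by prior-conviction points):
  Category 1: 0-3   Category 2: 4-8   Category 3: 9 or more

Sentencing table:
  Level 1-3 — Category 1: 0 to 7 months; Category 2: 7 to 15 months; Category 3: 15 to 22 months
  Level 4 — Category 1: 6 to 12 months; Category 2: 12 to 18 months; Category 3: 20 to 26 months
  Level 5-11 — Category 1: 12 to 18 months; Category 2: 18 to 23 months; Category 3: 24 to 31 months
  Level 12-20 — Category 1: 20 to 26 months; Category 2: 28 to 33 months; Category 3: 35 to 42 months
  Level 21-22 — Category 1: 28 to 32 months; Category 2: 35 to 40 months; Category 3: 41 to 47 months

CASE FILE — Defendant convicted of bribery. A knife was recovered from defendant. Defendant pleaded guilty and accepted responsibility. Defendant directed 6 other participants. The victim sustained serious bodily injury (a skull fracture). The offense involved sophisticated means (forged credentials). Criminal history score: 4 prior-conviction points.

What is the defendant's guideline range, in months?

28-33 months

Base offense level for bribery: 11.
S1 applies: 11 − 2 = 9.
S2 applies (level before this adjustment is 9 < 14, so +1): 9 + 1 = 10.
S3 applies (level before this adjustment is 10 < 16, so +2): 10 + 2 = 12.
S4 applies: 12 + 3 = 15.
S5 applies: 15 + 2 = 17.
Final offense level: 17.
Criminal history: 4 prior points → Category 2 (4-8).
Level 17 falls in the 12-20 band.
Grid: Level 12-20 × Category 2 = 28-33 months.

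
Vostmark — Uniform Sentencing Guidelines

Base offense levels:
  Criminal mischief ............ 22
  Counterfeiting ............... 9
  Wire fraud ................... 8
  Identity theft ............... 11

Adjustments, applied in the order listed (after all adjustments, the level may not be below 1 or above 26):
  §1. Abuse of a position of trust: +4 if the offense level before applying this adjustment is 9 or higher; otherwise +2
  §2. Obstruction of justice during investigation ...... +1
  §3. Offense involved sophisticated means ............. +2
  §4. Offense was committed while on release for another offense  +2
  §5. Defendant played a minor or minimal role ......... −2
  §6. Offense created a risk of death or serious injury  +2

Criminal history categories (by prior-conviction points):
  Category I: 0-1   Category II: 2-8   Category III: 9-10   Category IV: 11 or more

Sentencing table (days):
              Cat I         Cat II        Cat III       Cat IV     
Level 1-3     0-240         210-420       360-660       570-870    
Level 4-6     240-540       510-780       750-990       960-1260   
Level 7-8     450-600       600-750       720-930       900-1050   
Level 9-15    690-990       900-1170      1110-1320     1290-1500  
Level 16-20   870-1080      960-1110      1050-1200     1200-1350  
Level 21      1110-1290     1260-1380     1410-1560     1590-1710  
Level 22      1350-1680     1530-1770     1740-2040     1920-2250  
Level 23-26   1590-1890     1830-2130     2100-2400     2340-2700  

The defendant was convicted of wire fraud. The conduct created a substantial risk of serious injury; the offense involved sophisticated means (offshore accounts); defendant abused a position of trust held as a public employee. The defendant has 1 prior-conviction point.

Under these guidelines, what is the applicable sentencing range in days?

690-990 days

Base offense level for wire fraud: 8.
§1 applies (level before this adjustment is 8 < 9, so +2): 8 + 2 = 10.
§2 does not apply.
§3 applies: 10 + 2 = 12.
§4 does not apply.
§6 applies: 12 + 2 = 14.
Final offense level: 14.
Criminal history: 1 prior point → Category I (0-1).
Level 14 falls in the 9-15 band.
Grid: Level 9-15 × Category I = 690-990 days.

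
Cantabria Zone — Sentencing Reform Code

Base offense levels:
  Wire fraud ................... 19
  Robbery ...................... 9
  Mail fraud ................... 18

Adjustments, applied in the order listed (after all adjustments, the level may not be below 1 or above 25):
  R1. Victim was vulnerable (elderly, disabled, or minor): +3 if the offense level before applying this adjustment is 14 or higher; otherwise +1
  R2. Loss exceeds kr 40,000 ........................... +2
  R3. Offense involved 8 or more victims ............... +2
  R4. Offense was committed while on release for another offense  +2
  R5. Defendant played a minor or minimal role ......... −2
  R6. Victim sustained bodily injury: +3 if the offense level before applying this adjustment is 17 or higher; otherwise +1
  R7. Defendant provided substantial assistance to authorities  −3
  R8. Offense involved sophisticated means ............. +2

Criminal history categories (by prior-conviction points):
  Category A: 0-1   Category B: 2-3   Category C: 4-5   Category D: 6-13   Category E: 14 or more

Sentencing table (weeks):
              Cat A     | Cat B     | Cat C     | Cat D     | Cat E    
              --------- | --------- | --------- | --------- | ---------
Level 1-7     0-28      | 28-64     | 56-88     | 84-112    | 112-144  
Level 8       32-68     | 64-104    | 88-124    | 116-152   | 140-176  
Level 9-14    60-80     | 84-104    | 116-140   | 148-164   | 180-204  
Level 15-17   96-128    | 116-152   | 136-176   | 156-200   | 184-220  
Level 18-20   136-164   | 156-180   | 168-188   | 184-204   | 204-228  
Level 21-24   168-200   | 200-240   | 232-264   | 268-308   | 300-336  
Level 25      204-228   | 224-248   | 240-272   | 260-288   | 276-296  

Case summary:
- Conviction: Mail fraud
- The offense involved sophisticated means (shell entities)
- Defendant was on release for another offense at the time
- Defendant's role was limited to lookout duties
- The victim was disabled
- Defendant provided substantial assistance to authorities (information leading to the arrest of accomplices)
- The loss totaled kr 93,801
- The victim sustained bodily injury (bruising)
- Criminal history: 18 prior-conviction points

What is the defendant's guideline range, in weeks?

276-296 weeks

Base offense level for mail fraud: 18.
R1 applies (level before this adjustment is 18 ≥ 14, so +3): 18 + 3 = 21.
R2 applies: 21 + 2 = 23.
R4 applies: 23 + 2 = 25.
R5 applies: 25 − 2 = 23.
R6 applies (level before this adjustment is 23 ≥ 17, so +3): 23 + 3 = 26.
R7 applies: 26 − 3 = 23.
R8 applies: 23 + 2 = 25.
Final offense level: 25.
Criminal history: 18 prior points → Category E (14+).
Level 25 falls in the 25 band.
Grid: Level 25 × Category E = 276-296 weeks.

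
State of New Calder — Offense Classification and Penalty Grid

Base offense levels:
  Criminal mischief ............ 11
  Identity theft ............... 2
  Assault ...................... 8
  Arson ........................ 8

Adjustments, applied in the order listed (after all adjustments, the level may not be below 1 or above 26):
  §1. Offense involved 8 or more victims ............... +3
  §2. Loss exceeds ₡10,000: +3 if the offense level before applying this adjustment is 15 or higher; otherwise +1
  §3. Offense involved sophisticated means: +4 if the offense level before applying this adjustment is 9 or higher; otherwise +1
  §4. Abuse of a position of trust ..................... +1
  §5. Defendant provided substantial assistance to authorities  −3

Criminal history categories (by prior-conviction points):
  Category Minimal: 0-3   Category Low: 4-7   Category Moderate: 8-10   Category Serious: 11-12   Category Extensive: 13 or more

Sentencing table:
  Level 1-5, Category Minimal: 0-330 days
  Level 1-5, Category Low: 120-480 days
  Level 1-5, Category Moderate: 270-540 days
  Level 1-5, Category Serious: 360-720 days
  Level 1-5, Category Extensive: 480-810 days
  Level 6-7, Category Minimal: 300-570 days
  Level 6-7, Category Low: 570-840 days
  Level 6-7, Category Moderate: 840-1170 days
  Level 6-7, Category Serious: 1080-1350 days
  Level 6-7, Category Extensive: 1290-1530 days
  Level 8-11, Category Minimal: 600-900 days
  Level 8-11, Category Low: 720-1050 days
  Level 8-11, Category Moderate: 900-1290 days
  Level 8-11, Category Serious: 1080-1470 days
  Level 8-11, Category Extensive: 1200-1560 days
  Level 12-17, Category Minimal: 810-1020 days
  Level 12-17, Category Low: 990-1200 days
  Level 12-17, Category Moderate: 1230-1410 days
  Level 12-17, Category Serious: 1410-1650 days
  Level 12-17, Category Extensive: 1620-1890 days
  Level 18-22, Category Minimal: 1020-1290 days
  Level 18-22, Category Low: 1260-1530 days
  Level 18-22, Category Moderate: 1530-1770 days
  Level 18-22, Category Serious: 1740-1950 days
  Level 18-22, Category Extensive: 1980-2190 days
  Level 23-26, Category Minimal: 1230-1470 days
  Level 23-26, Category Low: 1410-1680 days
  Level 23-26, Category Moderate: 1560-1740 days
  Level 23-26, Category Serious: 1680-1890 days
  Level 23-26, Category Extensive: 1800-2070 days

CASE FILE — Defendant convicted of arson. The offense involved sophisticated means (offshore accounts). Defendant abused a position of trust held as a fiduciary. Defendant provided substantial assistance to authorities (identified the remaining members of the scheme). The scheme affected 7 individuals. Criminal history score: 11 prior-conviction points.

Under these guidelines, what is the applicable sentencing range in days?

1080-1350 days

Base offense level for arson: 8.
§1 does not apply.
§2 does not apply.
§3 applies (level before this adjustment is 8 < 9, so +1): 8 + 1 = 9.
§4 applies: 9 + 1 = 10.
§5 applies: 10 − 3 = 7.
Final offense level: 7.
Criminal history: 11 prior points → Category Serious (11-12).
Level 7 falls in the 6-7 band.
Grid: Level 6-7 × Category Serious = 1080-1350 days.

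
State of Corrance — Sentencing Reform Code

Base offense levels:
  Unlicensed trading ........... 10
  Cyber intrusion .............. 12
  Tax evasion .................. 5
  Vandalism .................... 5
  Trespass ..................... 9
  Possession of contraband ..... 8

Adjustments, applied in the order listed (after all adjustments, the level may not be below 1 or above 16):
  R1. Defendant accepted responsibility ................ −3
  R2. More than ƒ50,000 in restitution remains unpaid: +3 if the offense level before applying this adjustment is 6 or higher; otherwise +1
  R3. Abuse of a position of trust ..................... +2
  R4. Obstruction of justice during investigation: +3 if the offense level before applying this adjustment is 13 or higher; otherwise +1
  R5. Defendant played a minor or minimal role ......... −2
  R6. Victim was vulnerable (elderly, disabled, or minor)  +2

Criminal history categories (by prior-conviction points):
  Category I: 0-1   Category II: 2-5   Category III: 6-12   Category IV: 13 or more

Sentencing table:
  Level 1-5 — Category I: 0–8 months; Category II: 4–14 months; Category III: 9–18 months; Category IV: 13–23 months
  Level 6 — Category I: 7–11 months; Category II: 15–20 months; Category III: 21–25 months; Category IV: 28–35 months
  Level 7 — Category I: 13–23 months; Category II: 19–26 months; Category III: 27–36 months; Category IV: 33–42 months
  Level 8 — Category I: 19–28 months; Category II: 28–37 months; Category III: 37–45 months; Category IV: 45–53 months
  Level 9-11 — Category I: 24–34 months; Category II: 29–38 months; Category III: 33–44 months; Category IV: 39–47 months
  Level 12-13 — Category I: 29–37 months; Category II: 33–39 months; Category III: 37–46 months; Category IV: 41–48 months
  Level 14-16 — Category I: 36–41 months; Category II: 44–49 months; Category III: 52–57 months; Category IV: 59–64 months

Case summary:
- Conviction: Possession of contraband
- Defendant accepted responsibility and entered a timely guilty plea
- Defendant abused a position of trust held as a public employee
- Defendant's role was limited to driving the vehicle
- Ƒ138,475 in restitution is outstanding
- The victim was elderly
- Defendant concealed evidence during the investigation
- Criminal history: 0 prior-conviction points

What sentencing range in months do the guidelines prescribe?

24-34 months

Base offense level for possession of contraband: 8.
R1 applies: 8 − 3 = 5.
R2 applies (level before this adjustment is 5 < 6, so +1): 5 + 1 = 6.
R3 applies: 6 + 2 = 8.
R4 applies (level before this adjustment is 8 < 13, so +1): 8 + 1 = 9.
R5 applies: 9 − 2 = 7.
R6 applies: 7 + 2 = 9.
Final offense level: 9.
Criminal history: 0 prior points → Category I (0-1).
Level 9 falls in the 9-11 band.
Grid: Level 9-11 × Category I = 24-34 months.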